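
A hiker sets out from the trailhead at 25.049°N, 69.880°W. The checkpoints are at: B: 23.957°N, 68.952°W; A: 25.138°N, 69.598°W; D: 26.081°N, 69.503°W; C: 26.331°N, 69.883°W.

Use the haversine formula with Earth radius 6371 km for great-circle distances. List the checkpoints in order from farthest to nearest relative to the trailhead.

Distance from the trailhead at 25.049°N, 69.880°W to each:
B 23.957°N, 68.952°W: 153.5 km
C 26.331°N, 69.883°W: 142.6 km
D 26.081°N, 69.503°W: 120.8 km
A 25.138°N, 69.598°W: 30.1 km

B, C, D, A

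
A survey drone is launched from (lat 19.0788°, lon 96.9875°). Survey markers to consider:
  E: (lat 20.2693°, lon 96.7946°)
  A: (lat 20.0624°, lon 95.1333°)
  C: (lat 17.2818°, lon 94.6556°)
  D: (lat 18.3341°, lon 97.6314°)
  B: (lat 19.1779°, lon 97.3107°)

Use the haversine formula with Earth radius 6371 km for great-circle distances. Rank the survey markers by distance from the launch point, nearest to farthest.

Computing each great-circle distance from (lat 19.0788°, lon 96.9875°):
B (lat 19.1779°, lon 97.3107°): 35.7 km
D (lat 18.3341°, lon 97.6314°): 107.0 km
E (lat 20.2693°, lon 96.7946°): 133.9 km
A (lat 20.0624°, lon 95.1333°): 222.9 km
C (lat 17.2818°, lon 94.6556°): 317.2 km

B, D, E, A, C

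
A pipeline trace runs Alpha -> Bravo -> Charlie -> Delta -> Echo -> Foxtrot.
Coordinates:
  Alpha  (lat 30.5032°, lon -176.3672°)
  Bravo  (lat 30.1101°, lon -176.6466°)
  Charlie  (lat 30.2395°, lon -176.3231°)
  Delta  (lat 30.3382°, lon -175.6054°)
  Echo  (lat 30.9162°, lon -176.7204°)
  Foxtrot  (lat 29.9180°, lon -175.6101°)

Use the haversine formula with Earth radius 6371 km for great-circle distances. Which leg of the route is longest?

Echo–Foxtrot

Leg distances:
Alpha→Bravo: 51.3 km
Bravo→Charlie: 34.3 km
Charlie→Delta: 69.8 km
Delta→Echo: 124.5 km
Echo→Foxtrot: 153.8 km
The longest leg is Echo–Foxtrot at 153.8 km.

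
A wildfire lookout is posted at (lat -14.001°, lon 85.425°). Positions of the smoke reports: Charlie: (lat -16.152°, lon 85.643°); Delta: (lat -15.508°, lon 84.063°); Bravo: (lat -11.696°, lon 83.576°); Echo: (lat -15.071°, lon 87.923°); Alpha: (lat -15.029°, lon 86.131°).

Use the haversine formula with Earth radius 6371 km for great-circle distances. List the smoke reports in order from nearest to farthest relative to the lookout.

Computing each great-circle distance from (lat -14.001°, lon 85.425°):
Alpha (lat -15.029°, lon 86.131°): 137.3 km
Delta (lat -15.508°, lon 84.063°): 222.5 km
Charlie (lat -16.152°, lon 85.643°): 240.3 km
Echo (lat -15.071°, lon 87.923°): 294.0 km
Bravo (lat -11.696°, lon 83.576°): 325.4 km

Alpha, Delta, Charlie, Echo, Bravo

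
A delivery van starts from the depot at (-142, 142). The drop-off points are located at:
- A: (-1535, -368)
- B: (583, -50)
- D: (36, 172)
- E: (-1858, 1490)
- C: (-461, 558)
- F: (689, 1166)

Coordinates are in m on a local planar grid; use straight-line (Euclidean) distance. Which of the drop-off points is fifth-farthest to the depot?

Distance to each, sorted:
E: 2182.1 m
A: 1483.4 m
F: 1318.8 m
B: 750.0 m
C: 524.2 m
D: 180.5 m
The fifth-farthest is C at 524.2 m.

C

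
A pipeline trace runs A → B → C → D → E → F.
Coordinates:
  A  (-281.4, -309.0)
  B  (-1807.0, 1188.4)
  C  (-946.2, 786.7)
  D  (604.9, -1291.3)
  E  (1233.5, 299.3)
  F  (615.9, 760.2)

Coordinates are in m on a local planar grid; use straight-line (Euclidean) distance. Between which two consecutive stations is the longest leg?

Leg distances:
A→B: 2137.7 m
B→C: 949.9 m
C→D: 2593.1 m
D→E: 1710.3 m
E→F: 770.6 m
The longest leg is C–D at 2593.1 m.

C–D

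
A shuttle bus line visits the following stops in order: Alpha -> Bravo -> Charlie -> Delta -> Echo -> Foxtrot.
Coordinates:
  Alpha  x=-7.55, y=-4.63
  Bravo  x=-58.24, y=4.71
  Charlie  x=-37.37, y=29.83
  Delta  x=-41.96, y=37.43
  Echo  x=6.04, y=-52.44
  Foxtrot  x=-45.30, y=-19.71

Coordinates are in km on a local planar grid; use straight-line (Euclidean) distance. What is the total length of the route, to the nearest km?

Leg distances:
Alpha→Bravo: 51.5 km  (cumulative 51.5 km)
Bravo→Charlie: 32.7 km  (cumulative 84.2 km)
Charlie→Delta: 8.9 km  (cumulative 93.1 km)
Delta→Echo: 101.9 km  (cumulative 195.0 km)
Echo→Foxtrot: 60.9 km  (cumulative 255.9 km)
Total route length ≈ 256 km.

256 km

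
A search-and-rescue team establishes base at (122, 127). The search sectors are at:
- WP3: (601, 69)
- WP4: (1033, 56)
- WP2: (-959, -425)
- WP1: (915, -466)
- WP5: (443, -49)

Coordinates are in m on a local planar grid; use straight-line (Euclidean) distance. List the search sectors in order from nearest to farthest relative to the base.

WP5, WP3, WP4, WP1, WP2

Distances from the base:
WP5 (443, -49): 366.1 m
WP3 (601, 69): 482.5 m
WP4 (1033, 56): 913.8 m
WP1 (915, -466): 990.2 m
WP2 (-959, -425): 1213.8 m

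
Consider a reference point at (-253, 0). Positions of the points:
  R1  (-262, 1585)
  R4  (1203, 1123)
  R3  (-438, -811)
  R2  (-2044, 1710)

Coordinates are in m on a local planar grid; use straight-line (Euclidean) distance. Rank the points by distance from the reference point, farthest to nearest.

R2, R4, R1, R3

Distance from the reference point at (-253, 0) to each:
R2 (-2044, 1710): 2476.2 m
R4 (1203, 1123): 1838.8 m
R1 (-262, 1585): 1585.0 m
R3 (-438, -811): 831.8 m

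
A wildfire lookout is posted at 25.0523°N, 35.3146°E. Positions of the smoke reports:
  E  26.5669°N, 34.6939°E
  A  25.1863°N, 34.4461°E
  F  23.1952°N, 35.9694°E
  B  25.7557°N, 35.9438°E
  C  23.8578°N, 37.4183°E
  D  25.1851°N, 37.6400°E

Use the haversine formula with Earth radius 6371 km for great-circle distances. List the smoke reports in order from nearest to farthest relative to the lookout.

A, B, E, F, D, C

Distances from the lookout:
A 25.1863°N, 34.4461°E: 88.7 km
B 25.7557°N, 35.9438°E: 100.6 km
E 26.5669°N, 34.6939°E: 179.5 km
F 23.1952°N, 35.9694°E: 216.9 km
D 25.1851°N, 37.6400°E: 234.6 km
C 23.8578°N, 37.4183°E: 251.0 km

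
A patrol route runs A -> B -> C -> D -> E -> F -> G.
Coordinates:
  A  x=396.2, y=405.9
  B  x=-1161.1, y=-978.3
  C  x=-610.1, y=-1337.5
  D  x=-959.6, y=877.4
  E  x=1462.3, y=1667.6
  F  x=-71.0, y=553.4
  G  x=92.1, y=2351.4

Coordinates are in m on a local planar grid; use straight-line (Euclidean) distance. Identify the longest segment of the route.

Leg distances:
A→B: 2083.6 m
B→C: 657.7 m
C→D: 2242.3 m
D→E: 2547.6 m
E→F: 1895.4 m
F→G: 1805.4 m
The longest leg is D–E at 2547.6 m.

D–E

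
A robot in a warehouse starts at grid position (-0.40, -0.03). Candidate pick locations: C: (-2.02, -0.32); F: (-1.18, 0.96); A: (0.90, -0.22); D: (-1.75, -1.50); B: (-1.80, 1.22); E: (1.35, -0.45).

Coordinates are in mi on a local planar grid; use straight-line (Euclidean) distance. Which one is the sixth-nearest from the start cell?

Distance to each, sorted:
F: 1.3 mi
A: 1.3 mi
C: 1.6 mi
E: 1.8 mi
B: 1.9 mi
D: 2.0 mi
The sixth-nearest is D at 2.0 mi.

D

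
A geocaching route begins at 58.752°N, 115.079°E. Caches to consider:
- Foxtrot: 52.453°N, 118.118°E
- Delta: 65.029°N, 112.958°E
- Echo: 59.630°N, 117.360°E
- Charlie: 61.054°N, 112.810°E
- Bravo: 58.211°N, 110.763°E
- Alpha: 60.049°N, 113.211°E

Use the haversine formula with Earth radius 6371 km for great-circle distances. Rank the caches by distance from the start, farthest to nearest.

Distances from the start:
Foxtrot 52.453°N, 118.118°E: 725.8 km
Delta 65.029°N, 112.958°E: 706.7 km
Charlie 61.054°N, 112.810°E: 285.5 km
Bravo 58.211°N, 110.763°E: 257.9 km
Alpha 60.049°N, 113.211°E: 178.8 km
Echo 59.630°N, 117.360°E: 162.5 km

Foxtrot, Delta, Charlie, Bravo, Alpha, Echo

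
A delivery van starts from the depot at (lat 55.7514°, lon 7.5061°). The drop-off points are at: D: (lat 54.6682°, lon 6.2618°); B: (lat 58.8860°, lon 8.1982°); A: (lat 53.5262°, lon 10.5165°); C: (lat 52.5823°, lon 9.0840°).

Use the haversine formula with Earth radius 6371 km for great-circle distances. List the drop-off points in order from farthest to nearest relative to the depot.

C, B, A, D

Distance from the depot at (lat 55.7514°, lon 7.5061°) to each:
C (lat 52.5823°, lon 9.0840°): 367.0 km
B (lat 58.8860°, lon 8.1982°): 351.0 km
A (lat 53.5262°, lon 10.5165°): 314.2 km
D (lat 54.6682°, lon 6.2618°): 144.0 km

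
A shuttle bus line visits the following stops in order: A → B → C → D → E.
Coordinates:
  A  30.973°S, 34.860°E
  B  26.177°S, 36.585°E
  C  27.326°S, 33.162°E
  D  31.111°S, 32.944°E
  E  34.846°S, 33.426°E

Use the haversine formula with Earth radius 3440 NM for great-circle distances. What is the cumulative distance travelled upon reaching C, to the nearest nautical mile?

Leg distances:
A→B: 302.0 NM  (cumulative 302.0 NM)
B→C: 196.0 NM  (cumulative 498.0 NM)
Cumulative distance at C ≈ 498 NM.

498 NM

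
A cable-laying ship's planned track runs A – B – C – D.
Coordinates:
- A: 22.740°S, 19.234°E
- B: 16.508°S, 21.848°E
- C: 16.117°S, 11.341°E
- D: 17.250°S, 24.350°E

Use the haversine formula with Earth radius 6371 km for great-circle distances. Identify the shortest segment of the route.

Leg distances:
A→B: 745.0 km
B→C: 1122.0 km
C→D: 1391.1 km
The shortest leg is A–B at 745.0 km.

A–B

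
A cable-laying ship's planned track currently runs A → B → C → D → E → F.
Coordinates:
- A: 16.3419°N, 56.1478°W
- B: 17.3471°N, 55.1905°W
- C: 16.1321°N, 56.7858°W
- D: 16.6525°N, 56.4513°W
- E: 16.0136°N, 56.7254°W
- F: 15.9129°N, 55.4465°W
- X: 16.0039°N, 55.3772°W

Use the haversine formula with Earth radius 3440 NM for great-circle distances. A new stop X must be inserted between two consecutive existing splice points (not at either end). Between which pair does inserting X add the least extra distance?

Added distance for inserting X between each consecutive pair:
A–B: 48.5 NM
B–C: 45.8 NM
C–D: 118.0 NM
D–E: 109.4 NM
E–F: 10.5 NM
Smallest added distance is 10.5 NM, inserting between E and F.

between E and F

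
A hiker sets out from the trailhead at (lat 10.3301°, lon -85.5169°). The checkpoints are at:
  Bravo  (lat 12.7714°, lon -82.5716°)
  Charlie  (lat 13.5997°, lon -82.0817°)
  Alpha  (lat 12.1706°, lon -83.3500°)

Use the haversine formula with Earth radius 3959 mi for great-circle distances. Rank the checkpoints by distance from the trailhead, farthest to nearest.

Distances from the trailhead:
Charlie (lat 13.5997°, lon -82.0817°): 323.9 mi
Bravo (lat 12.7714°, lon -82.5716°): 261.2 mi
Alpha (lat 12.1706°, lon -83.3500°): 194.3 mi

Charlie, Bravo, Alpha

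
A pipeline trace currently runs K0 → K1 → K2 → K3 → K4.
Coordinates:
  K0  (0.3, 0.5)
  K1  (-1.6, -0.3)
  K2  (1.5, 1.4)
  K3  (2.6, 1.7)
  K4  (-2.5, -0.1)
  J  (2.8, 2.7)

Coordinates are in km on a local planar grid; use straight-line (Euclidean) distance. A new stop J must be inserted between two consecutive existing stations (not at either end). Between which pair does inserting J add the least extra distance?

Added distance for inserting J between each consecutive pair:
K0–K1: 6.6 km
K1–K2: 3.6 km
K2–K3: 1.7 km
K3–K4: 1.6 km
Smallest added distance is 1.6 km, inserting between K3 and K4.

between K3 and K4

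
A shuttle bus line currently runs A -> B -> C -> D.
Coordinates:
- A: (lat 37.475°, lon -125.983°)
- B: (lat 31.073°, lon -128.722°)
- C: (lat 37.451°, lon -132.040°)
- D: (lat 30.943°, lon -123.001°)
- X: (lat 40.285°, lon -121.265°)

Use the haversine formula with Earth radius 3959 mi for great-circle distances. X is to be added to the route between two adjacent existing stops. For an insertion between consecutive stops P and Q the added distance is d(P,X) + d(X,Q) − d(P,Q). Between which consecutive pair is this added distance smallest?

between C and D

Added distance for inserting X between each consecutive pair:
A–B: 611.4 mi
B–C: 892.9 mi
C–D: 579.9 mi
Smallest added distance is 579.9 mi, inserting between C and D.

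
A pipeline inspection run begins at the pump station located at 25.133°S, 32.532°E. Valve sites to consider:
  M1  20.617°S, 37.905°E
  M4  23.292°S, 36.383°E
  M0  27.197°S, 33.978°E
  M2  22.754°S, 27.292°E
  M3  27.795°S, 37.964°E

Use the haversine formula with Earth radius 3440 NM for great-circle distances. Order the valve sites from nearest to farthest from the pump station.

M0, M4, M2, M3, M1

Computing each great-circle distance from 25.133°S, 32.532°E:
M0 27.197°S, 33.978°E: 146.4 NM
M4 23.292°S, 36.383°E: 238.1 NM
M2 22.754°S, 27.292°E: 321.0 NM
M3 27.795°S, 37.964°E: 332.8 NM
M1 20.617°S, 37.905°E: 402.2 NM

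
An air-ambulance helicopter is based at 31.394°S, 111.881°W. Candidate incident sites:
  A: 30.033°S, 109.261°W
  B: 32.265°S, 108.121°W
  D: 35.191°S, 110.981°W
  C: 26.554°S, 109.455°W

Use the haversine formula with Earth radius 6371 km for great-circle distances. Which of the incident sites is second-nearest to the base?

Distance to each, sorted:
A: 292.6 km
B: 368.2 km
D: 430.4 km
C: 587.6 km
The second-nearest is B at 368.2 km.

B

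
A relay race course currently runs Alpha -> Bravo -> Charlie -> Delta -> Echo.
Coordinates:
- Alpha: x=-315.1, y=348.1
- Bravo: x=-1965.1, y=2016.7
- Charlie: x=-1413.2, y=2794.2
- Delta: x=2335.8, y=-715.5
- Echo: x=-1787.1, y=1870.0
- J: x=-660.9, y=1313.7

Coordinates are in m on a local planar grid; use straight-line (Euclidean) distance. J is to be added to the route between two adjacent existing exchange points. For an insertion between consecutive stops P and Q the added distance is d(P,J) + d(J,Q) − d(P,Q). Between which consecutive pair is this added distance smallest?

between Delta and Echo

Added distance for inserting J between each consecutive pair:
Alpha–Bravo: 160.6 m
Bravo–Charlie: 2188.8 m
Charlie–Delta: 144.3 m
Delta–Echo: 8.7 m
Smallest added distance is 8.7 m, inserting between Delta and Echo.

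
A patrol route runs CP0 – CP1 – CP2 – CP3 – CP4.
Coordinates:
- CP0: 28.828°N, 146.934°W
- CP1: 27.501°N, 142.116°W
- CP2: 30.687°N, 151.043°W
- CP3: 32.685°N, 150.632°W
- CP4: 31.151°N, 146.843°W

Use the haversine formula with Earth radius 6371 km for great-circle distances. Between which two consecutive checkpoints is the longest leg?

CP1–CP2

Leg distances:
CP0→CP1: 494.8 km
CP1→CP2: 936.6 km
CP2→CP3: 225.5 km
CP3→CP4: 396.2 km
The longest leg is CP1–CP2 at 936.6 km.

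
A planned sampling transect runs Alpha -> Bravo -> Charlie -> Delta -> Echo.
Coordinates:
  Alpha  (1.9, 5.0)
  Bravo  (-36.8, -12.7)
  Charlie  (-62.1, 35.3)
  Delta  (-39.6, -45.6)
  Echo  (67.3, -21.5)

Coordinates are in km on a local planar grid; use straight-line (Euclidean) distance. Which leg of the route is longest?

Delta–Echo

Leg distances:
Alpha→Bravo: 42.6 km
Bravo→Charlie: 54.3 km
Charlie→Delta: 84.0 km
Delta→Echo: 109.6 km
The longest leg is Delta–Echo at 109.6 km.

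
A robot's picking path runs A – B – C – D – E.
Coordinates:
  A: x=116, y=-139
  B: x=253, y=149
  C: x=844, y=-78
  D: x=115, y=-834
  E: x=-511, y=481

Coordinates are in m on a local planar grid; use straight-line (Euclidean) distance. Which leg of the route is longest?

D–E

Leg distances:
A→B: 318.9 m
B→C: 633.1 m
C→D: 1050.2 m
D→E: 1456.4 m
The longest leg is D–E at 1456.4 m.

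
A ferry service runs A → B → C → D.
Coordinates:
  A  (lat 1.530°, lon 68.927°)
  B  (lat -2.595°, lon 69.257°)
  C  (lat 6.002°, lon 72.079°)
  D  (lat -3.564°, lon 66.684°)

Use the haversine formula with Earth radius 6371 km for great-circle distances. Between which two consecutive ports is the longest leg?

C–D

Leg distances:
A→B: 460.1 km
B→C: 1006.0 km
C→D: 1220.8 km
The longest leg is C–D at 1220.8 km.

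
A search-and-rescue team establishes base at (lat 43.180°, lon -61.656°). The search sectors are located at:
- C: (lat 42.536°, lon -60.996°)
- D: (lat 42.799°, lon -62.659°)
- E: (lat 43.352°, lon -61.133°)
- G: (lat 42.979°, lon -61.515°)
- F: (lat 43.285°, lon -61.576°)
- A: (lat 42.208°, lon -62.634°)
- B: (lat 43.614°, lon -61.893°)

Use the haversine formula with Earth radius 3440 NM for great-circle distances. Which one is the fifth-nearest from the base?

Distances from the base ((lat 43.180°, lon -61.656°)):
F: 7.2 NM
G: 13.6 NM
E: 25.1 NM
B: 28.0 NM
C: 48.4 NM
D: 49.6 NM
A: 72.6 NM
The fifth-nearest is C at 48.4 NM.

C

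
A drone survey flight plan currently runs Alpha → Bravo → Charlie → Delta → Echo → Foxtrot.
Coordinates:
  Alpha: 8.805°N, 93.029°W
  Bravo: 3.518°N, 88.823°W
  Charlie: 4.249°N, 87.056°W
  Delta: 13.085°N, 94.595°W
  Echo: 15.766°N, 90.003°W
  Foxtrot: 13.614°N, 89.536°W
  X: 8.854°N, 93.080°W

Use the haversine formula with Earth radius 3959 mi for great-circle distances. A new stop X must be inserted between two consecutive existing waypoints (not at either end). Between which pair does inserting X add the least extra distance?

Added distance for inserting X between each consecutive pair:
Alpha–Bravo: 9.7 mi
Bravo–Charlie: 860.3 mi
Charlie–Delta: 33.2 mi
Delta–Echo: 471.9 mi
Echo–Foxtrot: 776.0 mi
Smallest added distance is 9.7 mi, inserting between Alpha and Bravo.

between Alpha and Bravo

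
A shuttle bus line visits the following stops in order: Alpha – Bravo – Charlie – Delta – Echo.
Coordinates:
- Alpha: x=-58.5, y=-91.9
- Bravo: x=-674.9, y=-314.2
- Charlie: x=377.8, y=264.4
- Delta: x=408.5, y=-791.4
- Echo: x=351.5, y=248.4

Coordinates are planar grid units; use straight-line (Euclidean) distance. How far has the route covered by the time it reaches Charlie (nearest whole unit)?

Leg distances:
Alpha→Bravo: 655.3  (cumulative 655.3)
Bravo→Charlie: 1201.2  (cumulative 1856.5)
Cumulative distance at Charlie ≈ 1856.

1856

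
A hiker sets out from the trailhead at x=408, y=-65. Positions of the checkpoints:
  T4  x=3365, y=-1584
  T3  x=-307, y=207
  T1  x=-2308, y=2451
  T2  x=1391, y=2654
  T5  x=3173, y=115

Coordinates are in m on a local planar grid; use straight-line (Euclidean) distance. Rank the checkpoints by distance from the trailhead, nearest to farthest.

Distances from the trailhead:
T3 x=-307, y=207: 765.0 m
T5 x=3173, y=115: 2770.9 m
T2 x=1391, y=2654: 2891.2 m
T4 x=3365, y=-1584: 3324.3 m
T1 x=-2308, y=2451: 3702.3 m

T3, T5, T2, T4, T1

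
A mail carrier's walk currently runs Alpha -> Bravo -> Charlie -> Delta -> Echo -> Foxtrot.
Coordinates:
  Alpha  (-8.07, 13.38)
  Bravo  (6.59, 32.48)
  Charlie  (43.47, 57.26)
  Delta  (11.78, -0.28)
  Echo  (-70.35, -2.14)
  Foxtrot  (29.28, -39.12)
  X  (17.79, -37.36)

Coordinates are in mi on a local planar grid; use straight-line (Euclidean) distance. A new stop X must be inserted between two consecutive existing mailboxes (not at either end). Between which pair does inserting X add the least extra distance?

between Echo and Foxtrot

Added distance for inserting X between each consecutive pair:
Alpha–Bravo: 103.6 mi
Bravo–Charlie: 124.3 mi
Charlie–Delta: 69.9 mi
Delta–Echo: 50.3 mi
Echo–Foxtrot: 0.3 mi
Smallest added distance is 0.3 mi, inserting between Echo and Foxtrot.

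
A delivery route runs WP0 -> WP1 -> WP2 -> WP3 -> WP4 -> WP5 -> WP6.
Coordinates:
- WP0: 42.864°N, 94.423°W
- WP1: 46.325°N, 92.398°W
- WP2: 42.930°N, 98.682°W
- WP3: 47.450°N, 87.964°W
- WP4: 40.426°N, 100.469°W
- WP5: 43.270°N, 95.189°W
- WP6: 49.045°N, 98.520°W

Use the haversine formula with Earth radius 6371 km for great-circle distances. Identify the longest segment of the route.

WP3–WP4

Leg distances:
WP0→WP1: 416.9 km
WP1→WP2: 624.0 km
WP2→WP3: 977.5 km
WP3→WP4: 1267.2 km
WP4→WP5: 539.5 km
WP5→WP6: 691.3 km
The longest leg is WP3–WP4 at 1267.2 km.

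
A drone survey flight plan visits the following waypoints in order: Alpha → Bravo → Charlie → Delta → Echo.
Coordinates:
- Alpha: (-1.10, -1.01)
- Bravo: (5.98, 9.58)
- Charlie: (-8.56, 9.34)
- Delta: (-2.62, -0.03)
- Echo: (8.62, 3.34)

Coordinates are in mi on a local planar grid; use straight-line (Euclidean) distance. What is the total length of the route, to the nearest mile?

Leg distances:
Alpha→Bravo: 12.7 mi  (cumulative 12.7 mi)
Bravo→Charlie: 14.5 mi  (cumulative 27.3 mi)
Charlie→Delta: 11.1 mi  (cumulative 38.4 mi)
Delta→Echo: 11.7 mi  (cumulative 50.1 mi)
Total route length ≈ 50 mi.

50 mi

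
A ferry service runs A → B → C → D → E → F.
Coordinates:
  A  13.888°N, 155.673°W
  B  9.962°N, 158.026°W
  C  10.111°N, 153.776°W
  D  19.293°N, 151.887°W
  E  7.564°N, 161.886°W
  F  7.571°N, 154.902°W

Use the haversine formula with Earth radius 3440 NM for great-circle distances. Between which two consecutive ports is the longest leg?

Leg distances:
A→B: 273.2 NM
B→C: 251.4 NM
C→D: 562.1 NM
D→E: 914.0 NM
E→F: 415.7 NM
The longest leg is D–E at 914.0 NM.

D–E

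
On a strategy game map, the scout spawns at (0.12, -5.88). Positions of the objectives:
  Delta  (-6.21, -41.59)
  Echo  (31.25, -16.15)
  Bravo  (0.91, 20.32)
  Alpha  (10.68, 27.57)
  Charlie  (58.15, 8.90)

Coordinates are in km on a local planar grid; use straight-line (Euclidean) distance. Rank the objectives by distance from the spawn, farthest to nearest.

Charlie, Delta, Alpha, Echo, Bravo

Computing each straight-line distance from (0.12, -5.88):
Charlie (58.15, 8.90): 59.9 km
Delta (-6.21, -41.59): 36.3 km
Alpha (10.68, 27.57): 35.1 km
Echo (31.25, -16.15): 32.8 km
Bravo (0.91, 20.32): 26.2 km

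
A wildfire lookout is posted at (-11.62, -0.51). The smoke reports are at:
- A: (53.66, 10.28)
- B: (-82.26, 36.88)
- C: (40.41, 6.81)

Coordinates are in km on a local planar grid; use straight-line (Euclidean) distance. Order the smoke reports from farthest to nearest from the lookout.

Distances from the lookout:
B (-82.26, 36.88): 79.9 km
A (53.66, 10.28): 66.2 km
C (40.41, 6.81): 52.5 km

B, A, C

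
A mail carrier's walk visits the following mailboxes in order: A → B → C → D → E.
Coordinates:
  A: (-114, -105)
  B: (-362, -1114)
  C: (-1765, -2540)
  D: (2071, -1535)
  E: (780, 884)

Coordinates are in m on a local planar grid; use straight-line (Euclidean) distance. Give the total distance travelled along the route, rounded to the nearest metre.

Leg distances:
A→B: 1039.0 m  (cumulative 1039.0 m)
B→C: 2000.5 m  (cumulative 3039.5 m)
C→D: 3965.5 m  (cumulative 7005.0 m)
D→E: 2741.9 m  (cumulative 9746.9 m)
Total route length ≈ 9747 m.

9747 m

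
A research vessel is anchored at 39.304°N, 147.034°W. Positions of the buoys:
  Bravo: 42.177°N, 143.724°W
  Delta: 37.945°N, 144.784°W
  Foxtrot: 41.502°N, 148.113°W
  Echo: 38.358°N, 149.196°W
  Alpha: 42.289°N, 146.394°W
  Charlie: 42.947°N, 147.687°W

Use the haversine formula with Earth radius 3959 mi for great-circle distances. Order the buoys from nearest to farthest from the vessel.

Echo, Delta, Foxtrot, Alpha, Charlie, Bravo

Computing each great-circle distance from 39.304°N, 147.034°W:
Echo 38.358°N, 149.196°W: 133.5 mi
Delta 37.945°N, 144.784°W: 153.5 mi
Foxtrot 41.502°N, 148.113°W: 162.1 mi
Alpha 42.289°N, 146.394°W: 209.0 mi
Charlie 42.947°N, 147.687°W: 254.0 mi
Bravo 42.177°N, 143.724°W: 263.5 mi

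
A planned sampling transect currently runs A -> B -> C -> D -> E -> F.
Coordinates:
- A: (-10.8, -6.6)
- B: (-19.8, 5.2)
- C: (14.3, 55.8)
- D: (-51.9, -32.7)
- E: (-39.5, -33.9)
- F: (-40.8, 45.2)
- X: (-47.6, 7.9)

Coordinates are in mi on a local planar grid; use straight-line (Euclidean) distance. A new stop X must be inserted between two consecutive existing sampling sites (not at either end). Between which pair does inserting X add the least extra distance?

between E and F

Added distance for inserting X between each consecutive pair:
A–B: 52.6 mi
B–C: 45.2 mi
C–D: 8.6 mi
D–E: 70.9 mi
E–F: 1.4 mi
Smallest added distance is 1.4 mi, inserting between E and F.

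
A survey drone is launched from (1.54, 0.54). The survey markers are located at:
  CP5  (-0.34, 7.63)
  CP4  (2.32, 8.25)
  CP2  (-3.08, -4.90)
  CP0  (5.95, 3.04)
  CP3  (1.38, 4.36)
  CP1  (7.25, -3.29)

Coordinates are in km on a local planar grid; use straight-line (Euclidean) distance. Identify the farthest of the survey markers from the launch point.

Distances from the launch point ((1.54, 0.54)):
CP4: 7.7 km
CP5: 7.3 km
CP2: 7.1 km
CP1: 6.9 km
CP0: 5.1 km
CP3: 3.8 km
The farthest is CP4 at 7.7 km.

CP4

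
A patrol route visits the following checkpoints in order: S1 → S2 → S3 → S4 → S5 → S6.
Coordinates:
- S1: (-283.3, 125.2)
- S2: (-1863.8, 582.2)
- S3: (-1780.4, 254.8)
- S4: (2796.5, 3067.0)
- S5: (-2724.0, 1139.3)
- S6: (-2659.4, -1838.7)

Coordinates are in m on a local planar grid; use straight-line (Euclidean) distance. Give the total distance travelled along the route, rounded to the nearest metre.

Leg distances:
S1→S2: 1645.2 m  (cumulative 1645.2 m)
S2→S3: 337.9 m  (cumulative 1983.1 m)
S3→S4: 5371.8 m  (cumulative 7354.9 m)
S4→S5: 5847.4 m  (cumulative 13202.3 m)
S5→S6: 2978.7 m  (cumulative 16181.0 m)
Total route length ≈ 16181 m.

16181 m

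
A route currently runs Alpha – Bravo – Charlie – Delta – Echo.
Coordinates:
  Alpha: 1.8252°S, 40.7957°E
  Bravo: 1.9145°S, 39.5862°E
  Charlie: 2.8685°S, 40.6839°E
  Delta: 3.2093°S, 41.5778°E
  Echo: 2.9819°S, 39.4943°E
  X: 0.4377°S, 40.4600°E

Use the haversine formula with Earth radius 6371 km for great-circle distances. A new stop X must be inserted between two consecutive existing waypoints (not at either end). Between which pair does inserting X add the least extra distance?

Added distance for inserting X between each consecutive pair:
Alpha–Bravo: 214.7 km
Bravo–Charlie: 300.6 km
Charlie–Delta: 497.5 km
Delta–Echo: 402.1 km
Smallest added distance is 214.7 km, inserting between Alpha and Bravo.

between Alpha and Bravo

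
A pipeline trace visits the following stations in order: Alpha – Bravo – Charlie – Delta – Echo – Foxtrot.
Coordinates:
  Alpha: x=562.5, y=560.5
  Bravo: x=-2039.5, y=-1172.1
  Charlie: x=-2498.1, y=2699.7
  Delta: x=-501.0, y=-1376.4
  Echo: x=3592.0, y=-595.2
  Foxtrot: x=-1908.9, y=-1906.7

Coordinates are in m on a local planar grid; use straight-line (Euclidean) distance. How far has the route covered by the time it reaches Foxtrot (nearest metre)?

Leg distances:
Alpha→Bravo: 3126.1 m  (cumulative 3126.1 m)
Bravo→Charlie: 3898.9 m  (cumulative 7024.9 m)
Charlie→Delta: 4539.1 m  (cumulative 11564.0 m)
Delta→Echo: 4166.9 m  (cumulative 15730.9 m)
Echo→Foxtrot: 5655.1 m  (cumulative 21386.0 m)
Cumulative distance at Foxtrot ≈ 21386 m.

21386 m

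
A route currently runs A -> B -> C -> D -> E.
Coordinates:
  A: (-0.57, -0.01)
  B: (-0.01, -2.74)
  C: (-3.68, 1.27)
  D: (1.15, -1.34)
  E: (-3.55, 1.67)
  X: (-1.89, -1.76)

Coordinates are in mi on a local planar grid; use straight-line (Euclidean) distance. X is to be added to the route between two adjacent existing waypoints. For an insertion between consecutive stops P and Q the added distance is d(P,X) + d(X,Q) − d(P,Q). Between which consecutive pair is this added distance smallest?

Added distance for inserting X between each consecutive pair:
A–B: 1.5 mi
B–C: 0.2 mi
C–D: 1.1 mi
D–E: 1.3 mi
Smallest added distance is 0.2 mi, inserting between B and C.

between B and C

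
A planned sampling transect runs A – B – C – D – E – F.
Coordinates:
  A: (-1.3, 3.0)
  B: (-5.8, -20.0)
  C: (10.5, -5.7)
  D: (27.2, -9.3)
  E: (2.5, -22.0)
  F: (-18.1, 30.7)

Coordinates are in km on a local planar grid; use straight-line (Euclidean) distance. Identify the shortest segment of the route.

Leg distances:
A→B: 23.4 km
B→C: 21.7 km
C→D: 17.1 km
D→E: 27.8 km
E→F: 56.6 km
The shortest leg is C–D at 17.1 km.

C–D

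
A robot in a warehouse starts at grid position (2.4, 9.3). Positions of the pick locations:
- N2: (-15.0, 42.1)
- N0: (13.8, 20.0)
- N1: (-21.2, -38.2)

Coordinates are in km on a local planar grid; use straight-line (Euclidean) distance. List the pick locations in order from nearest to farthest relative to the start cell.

N0, N2, N1

Distance from the start cell at (2.4, 9.3) to each:
N0 (13.8, 20.0): 15.6 km
N2 (-15.0, 42.1): 37.1 km
N1 (-21.2, -38.2): 53.0 km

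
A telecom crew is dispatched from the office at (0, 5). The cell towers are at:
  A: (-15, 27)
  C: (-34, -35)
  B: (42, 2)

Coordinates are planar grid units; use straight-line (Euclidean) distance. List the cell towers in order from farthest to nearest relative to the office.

Computing each straight-line distance from (0, 5):
C (-34, -35): 52.5
B (42, 2): 42.1
A (-15, 27): 26.6

C, B, A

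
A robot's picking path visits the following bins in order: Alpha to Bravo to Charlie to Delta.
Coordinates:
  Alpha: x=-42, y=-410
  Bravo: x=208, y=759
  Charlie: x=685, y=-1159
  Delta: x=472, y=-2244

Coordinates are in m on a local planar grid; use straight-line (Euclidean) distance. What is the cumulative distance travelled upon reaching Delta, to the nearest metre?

Leg distances:
Alpha→Bravo: 1195.4 m  (cumulative 1195.4 m)
Bravo→Charlie: 1976.4 m  (cumulative 3171.9 m)
Charlie→Delta: 1105.7 m  (cumulative 4277.6 m)
Cumulative distance at Delta ≈ 4278 m.

4278 m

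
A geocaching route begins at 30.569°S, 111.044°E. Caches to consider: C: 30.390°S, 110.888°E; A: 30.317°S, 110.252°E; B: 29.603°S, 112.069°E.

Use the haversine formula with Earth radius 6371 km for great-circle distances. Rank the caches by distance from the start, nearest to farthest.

Distances from the start:
C 30.390°S, 110.888°E: 24.9 km
A 30.317°S, 110.252°E: 80.9 km
B 29.603°S, 112.069°E: 145.8 km

C, A, B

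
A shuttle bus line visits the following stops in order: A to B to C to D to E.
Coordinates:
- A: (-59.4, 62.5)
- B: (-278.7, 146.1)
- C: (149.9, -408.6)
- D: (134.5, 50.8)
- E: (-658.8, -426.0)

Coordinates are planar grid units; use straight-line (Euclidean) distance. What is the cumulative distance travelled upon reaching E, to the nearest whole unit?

Leg distances:
A→B: 234.7  (cumulative 234.7)
B→C: 701.0  (cumulative 935.7)
C→D: 459.7  (cumulative 1395.3)
D→E: 925.6  (cumulative 2320.9)
Cumulative distance at E ≈ 2321.

2321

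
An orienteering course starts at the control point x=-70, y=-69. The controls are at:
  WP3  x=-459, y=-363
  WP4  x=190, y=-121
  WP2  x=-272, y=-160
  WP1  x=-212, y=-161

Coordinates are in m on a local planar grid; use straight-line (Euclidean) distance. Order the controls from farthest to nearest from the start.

Distance from the start at x=-70, y=-69 to each:
WP3 x=-459, y=-363: 487.6 m
WP4 x=190, y=-121: 265.1 m
WP2 x=-272, y=-160: 221.6 m
WP1 x=-212, y=-161: 169.2 m

WP3, WP4, WP2, WP1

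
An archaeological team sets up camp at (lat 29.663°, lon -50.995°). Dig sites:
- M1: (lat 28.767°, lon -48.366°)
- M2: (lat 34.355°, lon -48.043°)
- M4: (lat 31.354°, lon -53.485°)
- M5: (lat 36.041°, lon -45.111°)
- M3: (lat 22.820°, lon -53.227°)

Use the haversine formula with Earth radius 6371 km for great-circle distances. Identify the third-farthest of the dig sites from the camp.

Distance to each, sorted:
M5: 896.8 km
M3: 792.7 km
M2: 591.2 km
M4: 303.7 km
M1: 273.9 km
The third-farthest is M2 at 591.2 km.

M2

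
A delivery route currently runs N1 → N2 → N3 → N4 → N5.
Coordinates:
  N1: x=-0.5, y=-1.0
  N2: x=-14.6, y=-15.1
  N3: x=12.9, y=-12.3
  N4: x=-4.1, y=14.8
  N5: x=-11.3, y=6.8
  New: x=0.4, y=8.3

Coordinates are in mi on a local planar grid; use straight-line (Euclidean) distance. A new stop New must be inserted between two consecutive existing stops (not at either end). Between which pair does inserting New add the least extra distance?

Added distance for inserting New between each consecutive pair:
N1–N2: 17.2 mi
N2–N3: 24.2 mi
N3–N4: 0.0 mi
N4–N5: 8.9 mi
Smallest added distance is 0.0 mi, inserting between N3 and N4.

between N3 and N4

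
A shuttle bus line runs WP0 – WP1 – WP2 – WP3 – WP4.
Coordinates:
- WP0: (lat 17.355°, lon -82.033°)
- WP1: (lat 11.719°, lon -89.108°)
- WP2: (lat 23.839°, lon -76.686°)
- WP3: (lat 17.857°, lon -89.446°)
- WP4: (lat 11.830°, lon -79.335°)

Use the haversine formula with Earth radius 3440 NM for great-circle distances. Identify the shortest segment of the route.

Leg distances:
WP0→WP1: 532.3 NM
WP1→WP2: 1015.5 NM
WP2→WP3: 800.4 NM
WP3→WP4: 689.1 NM
The shortest leg is WP0–WP1 at 532.3 NM.

WP0–WP1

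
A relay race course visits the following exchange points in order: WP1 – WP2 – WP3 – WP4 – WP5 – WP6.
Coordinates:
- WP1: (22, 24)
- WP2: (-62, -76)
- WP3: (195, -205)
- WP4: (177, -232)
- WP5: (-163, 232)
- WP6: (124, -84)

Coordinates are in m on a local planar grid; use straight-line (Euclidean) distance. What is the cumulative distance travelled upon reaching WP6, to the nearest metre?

1453 m

Leg distances:
WP1→WP2: 130.6 m  (cumulative 130.6 m)
WP2→WP3: 287.6 m  (cumulative 418.2 m)
WP3→WP4: 32.4 m  (cumulative 450.6 m)
WP4→WP5: 575.2 m  (cumulative 1025.8 m)
WP5→WP6: 426.9 m  (cumulative 1452.7 m)
Cumulative distance at WP6 ≈ 1453 m.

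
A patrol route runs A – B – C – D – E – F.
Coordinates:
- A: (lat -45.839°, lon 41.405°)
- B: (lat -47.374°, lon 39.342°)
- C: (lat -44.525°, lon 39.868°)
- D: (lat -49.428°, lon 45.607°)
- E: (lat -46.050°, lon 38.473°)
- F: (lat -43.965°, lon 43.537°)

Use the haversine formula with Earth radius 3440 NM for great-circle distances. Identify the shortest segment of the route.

A–B

Leg distances:
A→B: 125.4 NM
B→C: 172.5 NM
C→D: 376.5 NM
D→E: 352.0 NM
E→F: 248.7 NM
The shortest leg is A–B at 125.4 NM.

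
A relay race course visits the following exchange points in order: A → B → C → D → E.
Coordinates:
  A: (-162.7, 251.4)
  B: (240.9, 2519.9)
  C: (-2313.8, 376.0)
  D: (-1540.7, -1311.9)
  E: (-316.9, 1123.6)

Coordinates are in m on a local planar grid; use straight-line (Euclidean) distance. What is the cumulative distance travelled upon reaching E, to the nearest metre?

10221 m

Leg distances:
A→B: 2304.1 m  (cumulative 2304.1 m)
B→C: 3335.1 m  (cumulative 5639.2 m)
C→D: 1856.5 m  (cumulative 7495.7 m)
D→E: 2725.7 m  (cumulative 10221.4 m)
Cumulative distance at E ≈ 10221 m.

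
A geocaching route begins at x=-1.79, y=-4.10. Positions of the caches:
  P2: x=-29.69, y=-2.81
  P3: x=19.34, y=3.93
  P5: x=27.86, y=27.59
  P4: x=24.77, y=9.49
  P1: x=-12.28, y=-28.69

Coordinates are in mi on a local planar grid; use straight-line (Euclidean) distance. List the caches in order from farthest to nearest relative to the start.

P5, P4, P2, P1, P3

Distance from the start at x=-1.79, y=-4.10 to each:
P5 x=27.86, y=27.59: 43.4 mi
P4 x=24.77, y=9.49: 29.8 mi
P2 x=-29.69, y=-2.81: 27.9 mi
P1 x=-12.28, y=-28.69: 26.7 mi
P3 x=19.34, y=3.93: 22.6 mi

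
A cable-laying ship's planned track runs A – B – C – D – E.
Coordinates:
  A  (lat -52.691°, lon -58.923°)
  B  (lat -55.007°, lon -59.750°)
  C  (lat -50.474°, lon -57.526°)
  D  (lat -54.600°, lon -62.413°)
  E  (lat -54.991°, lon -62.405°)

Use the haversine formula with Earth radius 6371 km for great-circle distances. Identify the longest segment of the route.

Leg distances:
A→B: 263.2 km
B→C: 525.7 km
C→D: 565.2 km
D→E: 43.5 km
The longest leg is C–D at 565.2 km.

C–D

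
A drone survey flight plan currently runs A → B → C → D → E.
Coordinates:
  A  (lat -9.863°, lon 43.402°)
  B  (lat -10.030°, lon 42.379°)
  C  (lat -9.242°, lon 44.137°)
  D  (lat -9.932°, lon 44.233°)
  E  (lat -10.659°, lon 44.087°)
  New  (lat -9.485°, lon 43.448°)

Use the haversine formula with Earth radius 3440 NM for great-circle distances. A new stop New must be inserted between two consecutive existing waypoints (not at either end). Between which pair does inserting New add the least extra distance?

Added distance for inserting New between each consecutive pair:
A–B: 32.8 NM
B–C: 0.3 NM
C–D: 55.2 NM
D–E: 89.1 NM
Smallest added distance is 0.3 NM, inserting between B and C.

between B and C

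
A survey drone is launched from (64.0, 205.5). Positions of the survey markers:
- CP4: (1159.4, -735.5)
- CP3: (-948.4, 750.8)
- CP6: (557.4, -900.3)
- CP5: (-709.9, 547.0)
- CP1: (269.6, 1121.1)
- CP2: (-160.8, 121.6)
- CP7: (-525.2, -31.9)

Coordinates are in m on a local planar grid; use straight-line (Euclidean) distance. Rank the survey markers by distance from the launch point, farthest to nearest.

Distances from the launch point:
CP4 (1159.4, -735.5): 1444.1 m
CP6 (557.4, -900.3): 1210.9 m
CP3 (-948.4, 750.8): 1149.9 m
CP1 (269.6, 1121.1): 938.4 m
CP5 (-709.9, 547.0): 845.9 m
CP7 (-525.2, -31.9): 635.2 m
CP2 (-160.8, 121.6): 239.9 m

CP4, CP6, CP3, CP1, CP5, CP7, CP2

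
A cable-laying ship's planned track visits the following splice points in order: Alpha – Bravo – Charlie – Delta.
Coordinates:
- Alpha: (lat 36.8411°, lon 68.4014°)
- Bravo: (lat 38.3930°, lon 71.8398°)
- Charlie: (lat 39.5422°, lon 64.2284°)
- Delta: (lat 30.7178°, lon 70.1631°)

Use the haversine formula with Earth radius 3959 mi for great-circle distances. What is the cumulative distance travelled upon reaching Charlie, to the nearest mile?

633 mi

Leg distances:
Alpha→Bravo: 216.6 mi  (cumulative 216.6 mi)
Bravo→Charlie: 416.4 mi  (cumulative 633.0 mi)
Cumulative distance at Charlie ≈ 633 mi.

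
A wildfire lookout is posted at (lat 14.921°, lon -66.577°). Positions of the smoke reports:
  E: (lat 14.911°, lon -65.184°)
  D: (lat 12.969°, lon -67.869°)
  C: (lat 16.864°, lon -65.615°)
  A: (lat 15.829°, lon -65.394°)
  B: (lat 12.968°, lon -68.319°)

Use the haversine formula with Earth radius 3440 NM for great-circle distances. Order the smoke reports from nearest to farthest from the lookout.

Distance from the lookout at (lat 14.921°, lon -66.577°) to each:
E (lat 14.911°, lon -65.184°): 80.8 NM
A (lat 15.829°, lon -65.394°): 87.5 NM
C (lat 16.864°, lon -65.615°): 129.2 NM
D (lat 12.969°, lon -67.869°): 139.3 NM
B (lat 12.968°, lon -68.319°): 155.1 NM

E, A, C, D, B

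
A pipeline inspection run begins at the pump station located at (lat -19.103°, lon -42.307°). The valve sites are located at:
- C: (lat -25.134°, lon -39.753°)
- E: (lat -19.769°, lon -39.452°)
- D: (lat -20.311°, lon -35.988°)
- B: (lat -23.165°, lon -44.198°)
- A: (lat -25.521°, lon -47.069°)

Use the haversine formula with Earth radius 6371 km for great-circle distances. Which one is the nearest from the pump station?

Distances from the pump station ((lat -19.103°, lon -42.307°)):
E: 308.4 km
B: 492.4 km
D: 674.9 km
C: 720.3 km
A: 865.4 km
The nearest is E at 308.4 km.

E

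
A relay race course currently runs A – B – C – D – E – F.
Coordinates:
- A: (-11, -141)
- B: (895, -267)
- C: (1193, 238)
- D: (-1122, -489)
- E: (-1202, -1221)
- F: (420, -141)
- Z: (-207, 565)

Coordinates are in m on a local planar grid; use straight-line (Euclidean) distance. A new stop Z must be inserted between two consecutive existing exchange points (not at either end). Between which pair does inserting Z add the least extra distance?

Added distance for inserting Z between each consecutive pair:
A–B: 1198.8 m
B–C: 2232.1 m
C–D: 407.0 m
D–E: 2703.9 m
E–F: 1040.0 m
Smallest added distance is 407.0 m, inserting between C and D.

between C and D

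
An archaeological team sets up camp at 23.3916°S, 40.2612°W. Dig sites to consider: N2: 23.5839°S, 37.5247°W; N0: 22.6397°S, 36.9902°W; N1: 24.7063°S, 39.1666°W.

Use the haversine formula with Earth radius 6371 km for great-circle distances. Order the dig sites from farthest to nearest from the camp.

N0, N2, N1

Computing each great-circle distance from 23.3916°S, 40.2612°W:
N0 22.6397°S, 36.9902°W: 345.0 km
N2 23.5839°S, 37.5247°W: 279.9 km
N1 24.7063°S, 39.1666°W: 183.6 km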